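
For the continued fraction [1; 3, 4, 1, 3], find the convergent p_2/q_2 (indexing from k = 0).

17/13

Using pₖ = aₖpₖ₋₁ + pₖ₋₂, qₖ = aₖqₖ₋₁ + qₖ₋₂ (with p₋₁=1, p₋₂=0, q₋₁=0, q₋₂=1):
  k=0: a=1, p=1, q=1
  k=1: a=3, p=4, q=3
  k=2: a=4, p=17, q=13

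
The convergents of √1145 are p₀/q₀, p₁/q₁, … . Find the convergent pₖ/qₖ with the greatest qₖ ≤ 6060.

√1145 = [33; 1, 5, 5, 1, 66, …] (period length 5).
Convergents:
  p_0/q_0 = 33/1
  p_1/q_1 = 34/1
  p_2/q_2 = 203/6
  p_3/q_3 = 1049/31
  p_4/q_4 = 1252/37
  p_5/q_5 = 83681/2473
  p_6/q_6 = 84933/2510
  p_7/q_7 = 508346/15023
q_6 = 2510 ≤ 6060 < 15023 = q_7, so the answer is 84933/2510.

84933/2510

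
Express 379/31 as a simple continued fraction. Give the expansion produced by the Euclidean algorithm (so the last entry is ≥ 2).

[12; 4, 2, 3]

379 = 12·31 + 7
31 = 4·7 + 3
7 = 2·3 + 1
3 = 3·1 + 0  (stop)
So 379/31 = [12; 4, 2, 3].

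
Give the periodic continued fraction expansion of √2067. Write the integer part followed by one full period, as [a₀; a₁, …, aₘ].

a₀ = ⌊√2067⌋ = 45.
With m₀=0, d₀=1 and mₖ₊₁ = dₖaₖ − mₖ, dₖ₊₁ = (n − mₖ₊₁²)/dₖ, aₖ₊₁ = ⌊(a₀+mₖ₊₁)/dₖ₊₁⌋:
  k=1: m=45, d=42, a=2
  k=2: m=39, d=13, a=6
  k=3: m=39, d=42, a=2
  k=4: m=45, d=1, a=90
d=1 and a=2a₀=90 at k=4, so the next step gives (m, d) = (45, 42) again — its k=1 value — and the period has length 4.

[45; 2, 6, 2, 90]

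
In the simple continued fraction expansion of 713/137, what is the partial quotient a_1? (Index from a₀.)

713 = 5·137 + 28   →  a_0 = 5
137 = 4·28 + 25   →  a_1 = 4

4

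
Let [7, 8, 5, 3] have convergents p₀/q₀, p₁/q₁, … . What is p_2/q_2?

Using pₖ = aₖpₖ₋₁ + pₖ₋₂, qₖ = aₖqₖ₋₁ + qₖ₋₂ (with p₋₁=1, p₋₂=0, q₋₁=0, q₋₂=1):
  k=0: a=7, p=7, q=1
  k=1: a=8, p=57, q=8
  k=2: a=5, p=292, q=41

292/41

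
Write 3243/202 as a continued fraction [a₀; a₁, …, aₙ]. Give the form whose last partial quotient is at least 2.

3243 = 16*202 + 11
202 = 18*11 + 4
11 = 2*4 + 3
4 = 1*3 + 1
3 = 3*1 + 0  (stop)
So 3243/202 = [16; 18, 2, 1, 3].

[16; 18, 2, 1, 3]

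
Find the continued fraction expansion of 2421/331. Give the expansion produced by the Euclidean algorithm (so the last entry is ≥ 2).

[7; 3, 5, 2, 9]

2421 = 7×331 + 104
331 = 3×104 + 19
104 = 5×19 + 9
19 = 2×9 + 1
9 = 9×1 + 0  (stop)
So 2421/331 = [7; 3, 5, 2, 9].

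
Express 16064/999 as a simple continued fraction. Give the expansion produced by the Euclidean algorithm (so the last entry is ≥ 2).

16064 = 16×999 + 80
999 = 12×80 + 39
80 = 2×39 + 2
39 = 19×2 + 1
2 = 2×1 + 0  (stop)
So 16064/999 = [16; 12, 2, 19, 2].

[16; 12, 2, 19, 2]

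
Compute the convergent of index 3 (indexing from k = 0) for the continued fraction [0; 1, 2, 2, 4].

Using pₖ = aₖpₖ₋₁ + pₖ₋₂, qₖ = aₖqₖ₋₁ + qₖ₋₂ (with p₋₁=1, p₋₂=0, q₋₁=0, q₋₂=1):
  k=0: a=0, p=0, q=1
  k=1: a=1, p=1, q=1
  k=2: a=2, p=2, q=3
  k=3: a=2, p=5, q=7

5/7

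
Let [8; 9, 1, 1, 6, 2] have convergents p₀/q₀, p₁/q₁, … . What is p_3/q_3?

Using pₖ = aₖpₖ₋₁ + pₖ₋₂, qₖ = aₖqₖ₋₁ + qₖ₋₂ (with p₋₁=1, p₋₂=0, q₋₁=0, q₋₂=1):
  k=0: a=8, p=8, q=1
  k=1: a=9, p=73, q=9
  k=2: a=1, p=81, q=10
  k=3: a=1, p=154, q=19

154/19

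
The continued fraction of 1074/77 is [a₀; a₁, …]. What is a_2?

1074 = 13·77 + 73   →  a_0 = 13
77 = 1·73 + 4   →  a_1 = 1
73 = 18·4 + 1   →  a_2 = 18

18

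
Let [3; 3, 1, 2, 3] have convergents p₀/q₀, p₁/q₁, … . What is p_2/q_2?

Using pₖ = aₖpₖ₋₁ + pₖ₋₂, qₖ = aₖqₖ₋₁ + qₖ₋₂ (with p₋₁=1, p₋₂=0, q₋₁=0, q₋₂=1):
  k=0: a=3, p=3, q=1
  k=1: a=3, p=10, q=3
  k=2: a=1, p=13, q=4

13/4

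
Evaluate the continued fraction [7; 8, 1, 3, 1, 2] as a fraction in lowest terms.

Fold from the inside: start with 2/1.
  1 + 1/2 = 3/2
  3 + 2/3 = 11/3
  1 + 3/11 = 14/11
  8 + 11/14 = 123/14
  7 + 14/123 = 875/123

875/123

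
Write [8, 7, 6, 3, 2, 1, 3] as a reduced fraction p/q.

13577/1668

Using pₖ = aₖpₖ₋₁ + pₖ₋₂ and qₖ = aₖqₖ₋₁ + qₖ₋₂:
  k=0: a=8, p=8, q=1
  k=1: a=7, p=57, q=7
  k=2: a=6, p=350, q=43
  k=3: a=3, p=1107, q=136
  k=4: a=2, p=2564, q=315
  k=5: a=1, p=3671, q=451
  k=6: a=3, p=13577, q=1668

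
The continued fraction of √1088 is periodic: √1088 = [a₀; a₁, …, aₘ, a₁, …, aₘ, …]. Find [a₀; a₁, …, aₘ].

a₀ = ⌊√1088⌋ = 32.
With m₀=0, d₀=1 and mₖ₊₁ = dₖaₖ − mₖ, dₖ₊₁ = (n − mₖ₊₁²)/dₖ, aₖ₊₁ = ⌊(a₀+mₖ₊₁)/dₖ₊₁⌋:
  k=1: m=32, d=64, a=1
  k=2: m=32, d=1, a=64
d=1 and a=2a₀=64 at k=2, so the next step gives (m, d) = (32, 64) again — its k=1 value — and the period has length 2.

[32; 1, 64]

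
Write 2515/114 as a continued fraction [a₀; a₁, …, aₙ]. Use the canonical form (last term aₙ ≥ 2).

[22; 16, 3, 2]

2515 = 22·114 + 7
114 = 16·7 + 2
7 = 3·2 + 1
2 = 2·1 + 0  (stop)
So 2515/114 = [22; 16, 3, 2].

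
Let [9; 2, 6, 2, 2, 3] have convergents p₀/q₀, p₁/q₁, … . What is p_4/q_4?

Using pₖ = aₖpₖ₋₁ + pₖ₋₂, qₖ = aₖqₖ₋₁ + qₖ₋₂ (with p₋₁=1, p₋₂=0, q₋₁=0, q₋₂=1):
  k=0: a=9, p=9, q=1
  k=1: a=2, p=19, q=2
  k=2: a=6, p=123, q=13
  k=3: a=2, p=265, q=28
  k=4: a=2, p=653, q=69

653/69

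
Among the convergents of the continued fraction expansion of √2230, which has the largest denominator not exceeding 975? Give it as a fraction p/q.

16103/341

√2230 = [47; 4, 2, 18, 2, 4, 94, …] (period length 6).
Convergents:
  p_0/q_0 = 47/1
  p_1/q_1 = 189/4
  p_2/q_2 = 425/9
  p_3/q_3 = 7839/166
  p_4/q_4 = 16103/341
  p_5/q_5 = 72251/1530
q_4 = 341 ≤ 975 < 1530 = q_5, so the answer is 16103/341.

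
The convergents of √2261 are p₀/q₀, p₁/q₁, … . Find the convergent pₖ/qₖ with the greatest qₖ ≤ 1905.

89917/1891

√2261 = [47; 1, 1, 4, 1, 1, 94, …] (period length 6).
Convergents:
  p_0/q_0 = 47/1
  p_1/q_1 = 48/1
  p_2/q_2 = 95/2
  p_3/q_3 = 428/9
  p_4/q_4 = 523/11
  p_5/q_5 = 951/20
  p_6/q_6 = 89917/1891
  p_7/q_7 = 90868/1911
q_6 = 1891 ≤ 1905 < 1911 = q_7, so the answer is 89917/1891.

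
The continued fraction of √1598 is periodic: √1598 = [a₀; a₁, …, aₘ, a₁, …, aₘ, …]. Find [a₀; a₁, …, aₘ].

a₀ = ⌊√1598⌋ = 39.
With m₀=0, d₀=1 and mₖ₊₁ = dₖaₖ − mₖ, dₖ₊₁ = (n − mₖ₊₁²)/dₖ, aₖ₊₁ = ⌊(a₀+mₖ₊₁)/dₖ₊₁⌋:
  k=1: m=39, d=77, a=1
  k=2: m=38, d=2, a=38
  k=3: m=38, d=77, a=1
  k=4: m=39, d=1, a=78
d=1 and a=2a₀=78 at k=4, so the next step gives (m, d) = (39, 77) again — its k=1 value — and the period has length 4.

[39; 1, 38, 1, 78]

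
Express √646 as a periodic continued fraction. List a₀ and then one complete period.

a₀ = ⌊√646⌋ = 25.
With m₀=0, d₀=1 and mₖ₊₁ = dₖaₖ − mₖ, dₖ₊₁ = (n − mₖ₊₁²)/dₖ, aₖ₊₁ = ⌊(a₀+mₖ₊₁)/dₖ₊₁⌋:
  k=1: m=25, d=21, a=2
  k=2: m=17, d=17, a=2
  k=3: m=17, d=21, a=2
  k=4: m=25, d=1, a=50
d=1 and a=2a₀=50 at k=4, so the next step gives (m, d) = (25, 21) again — its k=1 value — and the period has length 4.

[25; 2, 2, 2, 50]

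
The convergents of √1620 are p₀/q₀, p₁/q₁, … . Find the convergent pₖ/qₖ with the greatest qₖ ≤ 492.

√1620 = [40; 4, 80, …] (period length 2).
Convergents:
  p_0/q_0 = 40/1
  p_1/q_1 = 161/4
  p_2/q_2 = 12920/321
  p_3/q_3 = 51841/1288
q_2 = 321 ≤ 492 < 1288 = q_3, so the answer is 12920/321.

12920/321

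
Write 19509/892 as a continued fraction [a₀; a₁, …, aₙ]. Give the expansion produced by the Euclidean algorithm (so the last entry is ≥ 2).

19509 = 21*892 + 777
892 = 1*777 + 115
777 = 6*115 + 87
115 = 1*87 + 28
87 = 3*28 + 3
28 = 9*3 + 1
3 = 3*1 + 0  (stop)
So 19509/892 = [21; 1, 6, 1, 3, 9, 3].

[21; 1, 6, 1, 3, 9, 3]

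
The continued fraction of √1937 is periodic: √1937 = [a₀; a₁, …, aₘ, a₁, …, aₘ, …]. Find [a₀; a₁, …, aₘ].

[44; 88]

a₀ = ⌊√1937⌋ = 44.
With m₀=0, d₀=1 and mₖ₊₁ = dₖaₖ − mₖ, dₖ₊₁ = (n − mₖ₊₁²)/dₖ, aₖ₊₁ = ⌊(a₀+mₖ₊₁)/dₖ₊₁⌋:
  k=1: m=44, d=1, a=88
d=1 and a=2a₀=88 at k=1, so the next step gives (m, d) = (44, 1) again — its k=1 value — and the period has length 1.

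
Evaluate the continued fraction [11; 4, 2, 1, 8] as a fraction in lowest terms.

Fold from the inside: start with 8/1.
  1 + 1/8 = 9/8
  2 + 8/9 = 26/9
  4 + 9/26 = 113/26
  11 + 26/113 = 1269/113

1269/113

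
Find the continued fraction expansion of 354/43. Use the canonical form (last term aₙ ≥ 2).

[8; 4, 3, 3]

354 = 8·43 + 10
43 = 4·10 + 3
10 = 3·3 + 1
3 = 3·1 + 0  (stop)
So 354/43 = [8; 4, 3, 3].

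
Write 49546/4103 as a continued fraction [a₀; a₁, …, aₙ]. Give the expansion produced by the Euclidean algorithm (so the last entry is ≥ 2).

49546 = 12·4103 + 310
4103 = 13·310 + 73
310 = 4·73 + 18
73 = 4·18 + 1
18 = 18·1 + 0  (stop)
So 49546/4103 = [12; 13, 4, 4, 18].

[12; 13, 4, 4, 18]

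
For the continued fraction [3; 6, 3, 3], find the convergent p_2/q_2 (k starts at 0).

60/19

Using pₖ = aₖpₖ₋₁ + pₖ₋₂, qₖ = aₖqₖ₋₁ + qₖ₋₂ (with p₋₁=1, p₋₂=0, q₋₁=0, q₋₂=1):
  k=0: a=3, p=3, q=1
  k=1: a=6, p=19, q=6
  k=2: a=3, p=60, q=19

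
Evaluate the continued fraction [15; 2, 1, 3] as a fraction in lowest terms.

Fold from the inside: start with 3/1.
  1 + 1/3 = 4/3
  2 + 3/4 = 11/4
  15 + 4/11 = 169/11

169/11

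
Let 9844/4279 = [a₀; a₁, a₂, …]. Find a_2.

9844 = 2·4279 + 1286   →  a_0 = 2
4279 = 3·1286 + 421   →  a_1 = 3
1286 = 3·421 + 23   →  a_2 = 3

3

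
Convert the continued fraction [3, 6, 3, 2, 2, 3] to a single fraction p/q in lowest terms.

1153/365

Fold from the inside: start with 3/1.
  2 + 1/3 = 7/3
  2 + 3/7 = 17/7
  3 + 7/17 = 58/17
  6 + 17/58 = 365/58
  3 + 58/365 = 1153/365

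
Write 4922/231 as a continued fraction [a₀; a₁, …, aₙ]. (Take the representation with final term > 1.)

4922 = 21×231 + 71
231 = 3×71 + 18
71 = 3×18 + 17
18 = 1×17 + 1
17 = 17×1 + 0  (stop)
So 4922/231 = [21; 3, 3, 1, 17].

[21; 3, 3, 1, 17]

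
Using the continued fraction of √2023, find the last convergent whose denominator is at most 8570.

√2023 = [44; 1, 43, 1, 88, …] (period length 4).
Convergents:
  p_0/q_0 = 44/1
  p_1/q_1 = 45/1
  p_2/q_2 = 1979/44
  p_3/q_3 = 2024/45
  p_4/q_4 = 180091/4004
  p_5/q_5 = 182115/4049
  p_6/q_6 = 8011036/178111
q_5 = 4049 ≤ 8570 < 178111 = q_6, so the answer is 182115/4049.

182115/4049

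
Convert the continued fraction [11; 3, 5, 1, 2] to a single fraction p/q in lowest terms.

Using pₖ = aₖpₖ₋₁ + pₖ₋₂ and qₖ = aₖqₖ₋₁ + qₖ₋₂:
  k=0: a=11, p=11, q=1
  k=1: a=3, p=34, q=3
  k=2: a=5, p=181, q=16
  k=3: a=1, p=215, q=19
  k=4: a=2, p=611, q=54

611/54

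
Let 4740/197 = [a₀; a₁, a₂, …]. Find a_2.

4740 = 24·197 + 12   →  a_0 = 24
197 = 16·12 + 5   →  a_1 = 16
12 = 2·5 + 2   →  a_2 = 2

2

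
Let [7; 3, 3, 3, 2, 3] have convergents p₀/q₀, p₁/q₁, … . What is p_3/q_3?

Using pₖ = aₖpₖ₋₁ + pₖ₋₂, qₖ = aₖqₖ₋₁ + qₖ₋₂ (with p₋₁=1, p₋₂=0, q₋₁=0, q₋₂=1):
  k=0: a=7, p=7, q=1
  k=1: a=3, p=22, q=3
  k=2: a=3, p=73, q=10
  k=3: a=3, p=241, q=33

241/33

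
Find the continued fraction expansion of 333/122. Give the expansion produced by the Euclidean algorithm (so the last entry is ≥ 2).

333 = 2*122 + 89
122 = 1*89 + 33
89 = 2*33 + 23
33 = 1*23 + 10
23 = 2*10 + 3
10 = 3*3 + 1
3 = 3*1 + 0  (stop)
So 333/122 = [2; 1, 2, 1, 2, 3, 3].

[2; 1, 2, 1, 2, 3, 3]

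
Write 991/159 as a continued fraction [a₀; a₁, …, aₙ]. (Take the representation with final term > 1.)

991 = 6·159 + 37
159 = 4·37 + 11
37 = 3·11 + 4
11 = 2·4 + 3
4 = 1·3 + 1
3 = 3·1 + 0  (stop)
So 991/159 = [6; 4, 3, 2, 1, 3].

[6; 4, 3, 2, 1, 3]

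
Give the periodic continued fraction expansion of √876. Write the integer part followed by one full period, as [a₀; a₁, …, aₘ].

a₀ = ⌊√876⌋ = 29.

[29; 1, 1, 2, 14, 2, 1, 1, 58]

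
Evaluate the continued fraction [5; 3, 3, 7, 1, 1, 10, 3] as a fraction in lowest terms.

26957/5085

Using pₖ = aₖpₖ₋₁ + pₖ₋₂ and qₖ = aₖqₖ₋₁ + qₖ₋₂:
  k=0: a=5, p=5, q=1
  k=1: a=3, p=16, q=3
  k=2: a=3, p=53, q=10
  k=3: a=7, p=387, q=73
  k=4: a=1, p=440, q=83
  k=5: a=1, p=827, q=156
  k=6: a=10, p=8710, q=1643
  k=7: a=3, p=26957, q=5085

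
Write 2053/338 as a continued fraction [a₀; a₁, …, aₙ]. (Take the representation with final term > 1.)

[6; 13, 1, 1, 12]

2053 = 6×338 + 25
338 = 13×25 + 13
25 = 1×13 + 12
13 = 1×12 + 1
12 = 12×1 + 0  (stop)
So 2053/338 = [6; 13, 1, 1, 12].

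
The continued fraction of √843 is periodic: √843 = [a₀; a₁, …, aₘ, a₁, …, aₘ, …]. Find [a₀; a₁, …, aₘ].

a₀ = ⌊√843⌋ = 29.
With m₀=0, d₀=1 and mₖ₊₁ = dₖaₖ − mₖ, dₖ₊₁ = (n − mₖ₊₁²)/dₖ, aₖ₊₁ = ⌊(a₀+mₖ₊₁)/dₖ₊₁⌋:
  k=1: m=29, d=2, a=29
  k=2: m=29, d=1, a=58
d=1 and a=2a₀=58 at k=2, so the next step gives (m, d) = (29, 2) again — its k=1 value — and the period has length 2.

[29; 29, 58]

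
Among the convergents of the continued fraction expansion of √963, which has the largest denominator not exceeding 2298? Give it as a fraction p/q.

59675/1923

√963 = [31; 31, 62, …] (period length 2).
Convergents:
  p_0/q_0 = 31/1
  p_1/q_1 = 962/31
  p_2/q_2 = 59675/1923
  p_3/q_3 = 1850887/59644
q_2 = 1923 ≤ 2298 < 59644 = q_3, so the answer is 59675/1923.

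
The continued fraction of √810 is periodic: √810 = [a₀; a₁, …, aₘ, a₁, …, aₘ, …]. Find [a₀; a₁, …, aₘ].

[28; 2, 5, 1, 4, 1, 5, 2, 56]

a₀ = ⌊√810⌋ = 28.
With m₀=0, d₀=1 and mₖ₊₁ = dₖaₖ − mₖ, dₖ₊₁ = (n − mₖ₊₁²)/dₖ, aₖ₊₁ = ⌊(a₀+mₖ₊₁)/dₖ₊₁⌋:
  k=1: m=28, d=26, a=2
  k=2: m=24, d=9, a=5
  k=3: m=21, d=41, a=1
  k=4: m=20, d=10, a=4
  k=5: m=20, d=41, a=1
  k=6: m=21, d=9, a=5
  k=7: m=24, d=26, a=2
  k=8: m=28, d=1, a=56
d=1 and a=2a₀=56 at k=8, so the next step gives (m, d) = (28, 26) again — its k=1 value — and the period has length 8.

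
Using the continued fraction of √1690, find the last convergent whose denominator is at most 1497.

27379/666

√1690 = [41; 9, 8, 9, 82, …] (period length 4).
Convergents:
  p_0/q_0 = 41/1
  p_1/q_1 = 370/9
  p_2/q_2 = 3001/73
  p_3/q_3 = 27379/666
  p_4/q_4 = 2248079/54685
q_3 = 666 ≤ 1497 < 54685 = q_4, so the answer is 27379/666.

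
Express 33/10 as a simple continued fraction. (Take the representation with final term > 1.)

33 = 3·10 + 3
10 = 3·3 + 1
3 = 3·1 + 0  (stop)
So 33/10 = [3; 3, 3].

[3; 3, 3]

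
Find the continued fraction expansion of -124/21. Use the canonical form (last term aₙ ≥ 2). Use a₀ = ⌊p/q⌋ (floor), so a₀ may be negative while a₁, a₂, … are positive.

-124 = -6*21 + 2
21 = 10*2 + 1
2 = 2*1 + 0  (stop)
So -124/21 = [-6; 10, 2].

[-6; 10, 2]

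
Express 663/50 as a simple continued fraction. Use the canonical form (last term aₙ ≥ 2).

663 = 13*50 + 13
50 = 3*13 + 11
13 = 1*11 + 2
11 = 5*2 + 1
2 = 2*1 + 0  (stop)
So 663/50 = [13; 3, 1, 5, 2].

[13; 3, 1, 5, 2]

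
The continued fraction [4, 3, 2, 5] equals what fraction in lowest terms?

Fold from the inside: start with 5/1.
  2 + 1/5 = 11/5
  3 + 5/11 = 38/11
  4 + 11/38 = 163/38

163/38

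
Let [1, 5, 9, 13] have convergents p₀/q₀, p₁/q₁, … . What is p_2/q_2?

Using pₖ = aₖpₖ₋₁ + pₖ₋₂, qₖ = aₖqₖ₋₁ + qₖ₋₂ (with p₋₁=1, p₋₂=0, q₋₁=0, q₋₂=1):
  k=0: a=1, p=1, q=1
  k=1: a=5, p=6, q=5
  k=2: a=9, p=55, q=46

55/46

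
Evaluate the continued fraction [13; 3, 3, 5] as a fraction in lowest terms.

Using pₖ = aₖpₖ₋₁ + pₖ₋₂ and qₖ = aₖqₖ₋₁ + qₖ₋₂:
  k=0: a=13, p=13, q=1
  k=1: a=3, p=40, q=3
  k=2: a=3, p=133, q=10
  k=3: a=5, p=705, q=53

705/53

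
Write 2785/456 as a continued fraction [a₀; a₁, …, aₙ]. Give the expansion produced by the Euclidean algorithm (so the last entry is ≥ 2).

2785 = 6×456 + 49
456 = 9×49 + 15
49 = 3×15 + 4
15 = 3×4 + 3
4 = 1×3 + 1
3 = 3×1 + 0  (stop)
So 2785/456 = [6; 9, 3, 3, 1, 3].

[6; 9, 3, 3, 1, 3]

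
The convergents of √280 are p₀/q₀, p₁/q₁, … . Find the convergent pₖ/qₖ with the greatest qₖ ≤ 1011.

√280 = [16; 1, 2, 1, 2, 1, 32, …] (period length 6).
Convergents:
  p_0/q_0 = 16/1
  p_1/q_1 = 17/1
  p_2/q_2 = 50/3
  p_3/q_3 = 67/4
  p_4/q_4 = 184/11
  p_5/q_5 = 251/15
  p_6/q_6 = 8216/491
  p_7/q_7 = 8467/506
  p_8/q_8 = 25150/1503
q_7 = 506 ≤ 1011 < 1503 = q_8, so the answer is 8467/506.

8467/506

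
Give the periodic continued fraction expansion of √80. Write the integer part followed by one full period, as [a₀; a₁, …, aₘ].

[8; 1, 16]

a₀ = ⌊√80⌋ = 8.
With m₀=0, d₀=1 and mₖ₊₁ = dₖaₖ − mₖ, dₖ₊₁ = (n − mₖ₊₁²)/dₖ, aₖ₊₁ = ⌊(a₀+mₖ₊₁)/dₖ₊₁⌋:
  k=1: m=8, d=16, a=1
  k=2: m=8, d=1, a=16
d=1 and a=2a₀=16 at k=2, so the next step gives (m, d) = (8, 16) again — its k=1 value — and the period has length 2.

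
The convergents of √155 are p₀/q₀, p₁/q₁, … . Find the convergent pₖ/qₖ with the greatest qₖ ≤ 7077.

√155 = [12; 2, 4, 2, 24, …] (period length 4).
Convergents:
  p_0/q_0 = 12/1
  p_1/q_1 = 25/2
  p_2/q_2 = 112/9
  p_3/q_3 = 249/20
  p_4/q_4 = 6088/489
  p_5/q_5 = 12425/998
  p_6/q_6 = 55788/4481
  p_7/q_7 = 124001/9960
q_6 = 4481 ≤ 7077 < 9960 = q_7, so the answer is 55788/4481.

55788/4481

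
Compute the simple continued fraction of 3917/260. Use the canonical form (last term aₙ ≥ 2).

3917 = 15·260 + 17
260 = 15·17 + 5
17 = 3·5 + 2
5 = 2·2 + 1
2 = 2·1 + 0  (stop)
So 3917/260 = [15; 15, 3, 2, 2].

[15; 15, 3, 2, 2]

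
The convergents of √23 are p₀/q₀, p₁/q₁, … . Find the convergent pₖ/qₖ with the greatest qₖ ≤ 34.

24/5

√23 = [4; 1, 3, 1, 8, …] (period length 4).
Convergents:
  p_0/q_0 = 4/1
  p_1/q_1 = 5/1
  p_2/q_2 = 19/4
  p_3/q_3 = 24/5
  p_4/q_4 = 211/44
q_3 = 5 ≤ 34 < 44 = q_4, so the answer is 24/5.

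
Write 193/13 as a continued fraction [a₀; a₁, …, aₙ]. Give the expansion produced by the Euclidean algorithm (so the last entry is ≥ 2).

193 = 14×13 + 11
13 = 1×11 + 2
11 = 5×2 + 1
2 = 2×1 + 0  (stop)
So 193/13 = [14; 1, 5, 2].

[14; 1, 5, 2]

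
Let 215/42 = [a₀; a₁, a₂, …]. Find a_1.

215 = 5·42 + 5   →  a_0 = 5
42 = 8·5 + 2   →  a_1 = 8

8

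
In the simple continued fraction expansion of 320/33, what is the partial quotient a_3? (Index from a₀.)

3

320 = 9·33 + 23   →  a_0 = 9
33 = 1·23 + 10   →  a_1 = 1
23 = 2·10 + 3   →  a_2 = 2
10 = 3·3 + 1   →  a_3 = 3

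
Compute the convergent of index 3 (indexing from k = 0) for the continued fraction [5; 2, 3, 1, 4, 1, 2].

Using pₖ = aₖpₖ₋₁ + pₖ₋₂, qₖ = aₖqₖ₋₁ + qₖ₋₂ (with p₋₁=1, p₋₂=0, q₋₁=0, q₋₂=1):
  k=0: a=5, p=5, q=1
  k=1: a=2, p=11, q=2
  k=2: a=3, p=38, q=7
  k=3: a=1, p=49, q=9

49/9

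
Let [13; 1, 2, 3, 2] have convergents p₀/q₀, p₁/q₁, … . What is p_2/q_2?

Using pₖ = aₖpₖ₋₁ + pₖ₋₂, qₖ = aₖqₖ₋₁ + qₖ₋₂ (with p₋₁=1, p₋₂=0, q₋₁=0, q₋₂=1):
  k=0: a=13, p=13, q=1
  k=1: a=1, p=14, q=1
  k=2: a=2, p=41, q=3

41/3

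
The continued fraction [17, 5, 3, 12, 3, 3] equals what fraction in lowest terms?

Using pₖ = aₖpₖ₋₁ + pₖ₋₂ and qₖ = aₖqₖ₋₁ + qₖ₋₂:
  k=0: a=17, p=17, q=1
  k=1: a=5, p=86, q=5
  k=2: a=3, p=275, q=16
  k=3: a=12, p=3386, q=197
  k=4: a=3, p=10433, q=607
  k=5: a=3, p=34685, q=2018

34685/2018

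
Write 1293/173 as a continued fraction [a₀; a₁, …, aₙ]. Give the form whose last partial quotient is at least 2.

[7; 2, 9, 9]

1293 = 7·173 + 82
173 = 2·82 + 9
82 = 9·9 + 1
9 = 9·1 + 0  (stop)
So 1293/173 = [7; 2, 9, 9].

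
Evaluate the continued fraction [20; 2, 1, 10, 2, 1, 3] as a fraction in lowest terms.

7405/364

Fold from the inside: start with 3/1.
  1 + 1/3 = 4/3
  2 + 3/4 = 11/4
  10 + 4/11 = 114/11
  1 + 11/114 = 125/114
  2 + 114/125 = 364/125
  20 + 125/364 = 7405/364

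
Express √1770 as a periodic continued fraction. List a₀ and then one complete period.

[42; 14, 84]

a₀ = ⌊√1770⌋ = 42.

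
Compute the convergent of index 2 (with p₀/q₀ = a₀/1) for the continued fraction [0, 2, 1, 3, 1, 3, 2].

Using pₖ = aₖpₖ₋₁ + pₖ₋₂, qₖ = aₖqₖ₋₁ + qₖ₋₂ (with p₋₁=1, p₋₂=0, q₋₁=0, q₋₂=1):
  k=0: a=0, p=0, q=1
  k=1: a=2, p=1, q=2
  k=2: a=1, p=1, q=3

1/3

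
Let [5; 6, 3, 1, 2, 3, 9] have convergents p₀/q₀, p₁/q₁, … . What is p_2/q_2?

Using pₖ = aₖpₖ₋₁ + pₖ₋₂, qₖ = aₖqₖ₋₁ + qₖ₋₂ (with p₋₁=1, p₋₂=0, q₋₁=0, q₋₂=1):
  k=0: a=5, p=5, q=1
  k=1: a=6, p=31, q=6
  k=2: a=3, p=98, q=19

98/19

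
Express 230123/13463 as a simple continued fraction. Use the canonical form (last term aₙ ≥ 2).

230123 = 17*13463 + 1252
13463 = 10*1252 + 943
1252 = 1*943 + 309
943 = 3*309 + 16
309 = 19*16 + 5
16 = 3*5 + 1
5 = 5*1 + 0  (stop)
So 230123/13463 = [17; 10, 1, 3, 19, 3, 5].

[17; 10, 1, 3, 19, 3, 5]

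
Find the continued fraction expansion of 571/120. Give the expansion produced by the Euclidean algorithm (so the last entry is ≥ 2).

571 = 4·120 + 91
120 = 1·91 + 29
91 = 3·29 + 4
29 = 7·4 + 1
4 = 4·1 + 0  (stop)
So 571/120 = [4; 1, 3, 7, 4].

[4; 1, 3, 7, 4]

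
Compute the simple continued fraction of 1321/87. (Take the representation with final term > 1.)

[15; 5, 2, 3, 2]

1321 = 15*87 + 16
87 = 5*16 + 7
16 = 2*7 + 2
7 = 3*2 + 1
2 = 2*1 + 0  (stop)
So 1321/87 = [15; 5, 2, 3, 2].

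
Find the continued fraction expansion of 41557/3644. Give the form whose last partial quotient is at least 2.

41557 = 11*3644 + 1473
3644 = 2*1473 + 698
1473 = 2*698 + 77
698 = 9*77 + 5
77 = 15*5 + 2
5 = 2*2 + 1
2 = 2*1 + 0  (stop)
So 41557/3644 = [11; 2, 2, 9, 15, 2, 2].

[11; 2, 2, 9, 15, 2, 2]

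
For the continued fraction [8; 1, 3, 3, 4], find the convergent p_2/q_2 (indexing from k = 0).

Using pₖ = aₖpₖ₋₁ + pₖ₋₂, qₖ = aₖqₖ₋₁ + qₖ₋₂ (with p₋₁=1, p₋₂=0, q₋₁=0, q₋₂=1):
  k=0: a=8, p=8, q=1
  k=1: a=1, p=9, q=1
  k=2: a=3, p=35, q=4

35/4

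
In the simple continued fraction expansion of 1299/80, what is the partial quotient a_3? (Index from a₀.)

1

1299 = 16·80 + 19   →  a_0 = 16
80 = 4·19 + 4   →  a_1 = 4
19 = 4·4 + 3   →  a_2 = 4
4 = 1·3 + 1   →  a_3 = 1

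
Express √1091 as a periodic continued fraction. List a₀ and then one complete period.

[33; 33, 66]

a₀ = ⌊√1091⌋ = 33.
With m₀=0, d₀=1 and mₖ₊₁ = dₖaₖ − mₖ, dₖ₊₁ = (n − mₖ₊₁²)/dₖ, aₖ₊₁ = ⌊(a₀+mₖ₊₁)/dₖ₊₁⌋:
  k=1: m=33, d=2, a=33
  k=2: m=33, d=1, a=66
d=1 and a=2a₀=66 at k=2, so the next step gives (m, d) = (33, 2) again — its k=1 value — and the period has length 2.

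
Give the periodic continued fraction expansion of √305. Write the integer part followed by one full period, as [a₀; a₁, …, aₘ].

a₀ = ⌊√305⌋ = 17.
With m₀=0, d₀=1 and mₖ₊₁ = dₖaₖ − mₖ, dₖ₊₁ = (n − mₖ₊₁²)/dₖ, aₖ₊₁ = ⌊(a₀+mₖ₊₁)/dₖ₊₁⌋:
  k=1: m=17, d=16, a=2
  k=2: m=15, d=5, a=6
  k=3: m=15, d=16, a=2
  k=4: m=17, d=1, a=34
d=1 and a=2a₀=34 at k=4, so the next step gives (m, d) = (17, 16) again — its k=1 value — and the period has length 4.

[17; 2, 6, 2, 34]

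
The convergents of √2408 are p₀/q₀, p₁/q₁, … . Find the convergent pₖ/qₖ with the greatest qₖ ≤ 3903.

√2408 = [49; 14, 98, …] (period length 2).
Convergents:
  p_0/q_0 = 49/1
  p_1/q_1 = 687/14
  p_2/q_2 = 67375/1373
  p_3/q_3 = 943937/19236
q_2 = 1373 ≤ 3903 < 19236 = q_3, so the answer is 67375/1373.

67375/1373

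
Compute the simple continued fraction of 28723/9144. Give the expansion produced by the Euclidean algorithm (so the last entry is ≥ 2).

[3; 7, 12, 15, 3, 2]

28723 = 3*9144 + 1291
9144 = 7*1291 + 107
1291 = 12*107 + 7
107 = 15*7 + 2
7 = 3*2 + 1
2 = 2*1 + 0  (stop)
So 28723/9144 = [3; 7, 12, 15, 3, 2].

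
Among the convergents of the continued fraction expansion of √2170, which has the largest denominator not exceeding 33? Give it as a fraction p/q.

559/12

√2170 = [46; 1, 1, 2, 1, 1, 92, …] (period length 6).
Convergents:
  p_0/q_0 = 46/1
  p_1/q_1 = 47/1
  p_2/q_2 = 93/2
  p_3/q_3 = 233/5
  p_4/q_4 = 326/7
  p_5/q_5 = 559/12
  p_6/q_6 = 51754/1111
q_5 = 12 ≤ 33 < 1111 = q_6, so the answer is 559/12.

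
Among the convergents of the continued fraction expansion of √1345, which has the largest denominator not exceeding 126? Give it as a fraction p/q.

√1345 = [36; 1, 2, 14, 2, 1, 72, …] (period length 6).
Convergents:
  p_0/q_0 = 36/1
  p_1/q_1 = 37/1
  p_2/q_2 = 110/3
  p_3/q_3 = 1577/43
  p_4/q_4 = 3264/89
  p_5/q_5 = 4841/132
q_4 = 89 ≤ 126 < 132 = q_5, so the answer is 3264/89.

3264/89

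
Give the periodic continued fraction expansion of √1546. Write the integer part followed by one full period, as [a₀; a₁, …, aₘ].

[39; 3, 7, 1, 1, 7, 3, 78]

a₀ = ⌊√1546⌋ = 39.
With m₀=0, d₀=1 and mₖ₊₁ = dₖaₖ − mₖ, dₖ₊₁ = (n − mₖ₊₁²)/dₖ, aₖ₊₁ = ⌊(a₀+mₖ₊₁)/dₖ₊₁⌋:
  k=1: m=39, d=25, a=3
  k=2: m=36, d=10, a=7
  k=3: m=34, d=39, a=1
  k=4: m=5, d=39, a=1
  k=5: m=34, d=10, a=7
  k=6: m=36, d=25, a=3
  k=7: m=39, d=1, a=78
d=1 and a=2a₀=78 at k=7, so the next step gives (m, d) = (39, 25) again — its k=1 value — and the period has length 7.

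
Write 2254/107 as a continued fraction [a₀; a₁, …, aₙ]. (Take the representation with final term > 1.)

2254 = 21*107 + 7
107 = 15*7 + 2
7 = 3*2 + 1
2 = 2*1 + 0  (stop)
So 2254/107 = [21; 15, 3, 2].

[21; 15, 3, 2]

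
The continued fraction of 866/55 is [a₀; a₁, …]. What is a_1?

866 = 15·55 + 41   →  a_0 = 15
55 = 1·41 + 14   →  a_1 = 1

1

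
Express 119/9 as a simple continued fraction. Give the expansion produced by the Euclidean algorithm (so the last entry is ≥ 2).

119 = 13×9 + 2
9 = 4×2 + 1
2 = 2×1 + 0  (stop)
So 119/9 = [13; 4, 2].

[13; 4, 2]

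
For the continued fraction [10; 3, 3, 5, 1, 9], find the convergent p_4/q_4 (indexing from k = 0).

649/63

Using pₖ = aₖpₖ₋₁ + pₖ₋₂, qₖ = aₖqₖ₋₁ + qₖ₋₂ (with p₋₁=1, p₋₂=0, q₋₁=0, q₋₂=1):
  k=0: a=10, p=10, q=1
  k=1: a=3, p=31, q=3
  k=2: a=3, p=103, q=10
  k=3: a=5, p=546, q=53
  k=4: a=1, p=649, q=63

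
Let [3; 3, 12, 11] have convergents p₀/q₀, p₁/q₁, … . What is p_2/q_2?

Using pₖ = aₖpₖ₋₁ + pₖ₋₂, qₖ = aₖqₖ₋₁ + qₖ₋₂ (with p₋₁=1, p₋₂=0, q₋₁=0, q₋₂=1):
  k=0: a=3, p=3, q=1
  k=1: a=3, p=10, q=3
  k=2: a=12, p=123, q=37

123/37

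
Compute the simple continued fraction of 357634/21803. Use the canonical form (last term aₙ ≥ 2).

[16; 2, 2, 13, 17, 19]

357634 = 16·21803 + 8786
21803 = 2·8786 + 4231
8786 = 2·4231 + 324
4231 = 13·324 + 19
324 = 17·19 + 1
19 = 19·1 + 0  (stop)
So 357634/21803 = [16; 2, 2, 13, 17, 19].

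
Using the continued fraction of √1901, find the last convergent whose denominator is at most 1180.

√1901 = [43; 1, 1, 1, 1, 86, …] (period length 5).
Convergents:
  p_0/q_0 = 43/1
  p_1/q_1 = 44/1
  p_2/q_2 = 87/2
  p_3/q_3 = 131/3
  p_4/q_4 = 218/5
  p_5/q_5 = 18879/433
  p_6/q_6 = 19097/438
  p_7/q_7 = 37976/871
  p_8/q_8 = 57073/1309
q_7 = 871 ≤ 1180 < 1309 = q_8, so the answer is 37976/871.

37976/871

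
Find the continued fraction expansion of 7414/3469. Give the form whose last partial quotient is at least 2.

[2; 7, 3, 2, 9, 3, 2]

7414 = 2·3469 + 476
3469 = 7·476 + 137
476 = 3·137 + 65
137 = 2·65 + 7
65 = 9·7 + 2
7 = 3·2 + 1
2 = 2·1 + 0  (stop)
So 7414/3469 = [2; 7, 3, 2, 9, 3, 2].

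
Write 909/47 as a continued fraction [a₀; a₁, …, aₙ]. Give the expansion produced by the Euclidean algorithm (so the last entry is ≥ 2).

[19; 2, 1, 15]

909 = 19×47 + 16
47 = 2×16 + 15
16 = 1×15 + 1
15 = 15×1 + 0  (stop)
So 909/47 = [19; 2, 1, 15].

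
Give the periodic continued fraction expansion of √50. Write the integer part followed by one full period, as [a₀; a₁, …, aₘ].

a₀ = ⌊√50⌋ = 7.
With m₀=0, d₀=1 and mₖ₊₁ = dₖaₖ − mₖ, dₖ₊₁ = (n − mₖ₊₁²)/dₖ, aₖ₊₁ = ⌊(a₀+mₖ₊₁)/dₖ₊₁⌋:
  k=1: m=7, d=1, a=14
d=1 and a=2a₀=14 at k=1, so the next step gives (m, d) = (7, 1) again — its k=1 value — and the period has length 1.

[7; 14]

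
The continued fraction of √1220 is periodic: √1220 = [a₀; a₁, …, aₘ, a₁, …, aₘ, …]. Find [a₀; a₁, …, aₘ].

[34; 1, 12, 1, 68]

a₀ = ⌊√1220⌋ = 34.
With m₀=0, d₀=1 and mₖ₊₁ = dₖaₖ − mₖ, dₖ₊₁ = (n − mₖ₊₁²)/dₖ, aₖ₊₁ = ⌊(a₀+mₖ₊₁)/dₖ₊₁⌋:
  k=1: m=34, d=64, a=1
  k=2: m=30, d=5, a=12
  k=3: m=30, d=64, a=1
  k=4: m=34, d=1, a=68
d=1 and a=2a₀=68 at k=4, so the next step gives (m, d) = (34, 64) again — its k=1 value — and the period has length 4.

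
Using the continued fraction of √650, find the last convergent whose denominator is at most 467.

√650 = [25; 2, 50, …] (period length 2).
Convergents:
  p_0/q_0 = 25/1
  p_1/q_1 = 51/2
  p_2/q_2 = 2575/101
  p_3/q_3 = 5201/204
  p_4/q_4 = 262625/10301
q_3 = 204 ≤ 467 < 10301 = q_4, so the answer is 5201/204.

5201/204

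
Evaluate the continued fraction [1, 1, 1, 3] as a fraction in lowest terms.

Fold from the inside: start with 3/1.
  1 + 1/3 = 4/3
  1 + 3/4 = 7/4
  1 + 4/7 = 11/7

11/7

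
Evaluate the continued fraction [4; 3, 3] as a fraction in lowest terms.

43/10

Using pₖ = aₖpₖ₋₁ + pₖ₋₂ and qₖ = aₖqₖ₋₁ + qₖ₋₂:
  k=0: a=4, p=4, q=1
  k=1: a=3, p=13, q=3
  k=2: a=3, p=43, q=10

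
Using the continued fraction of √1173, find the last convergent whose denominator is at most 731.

9350/273

√1173 = [34; 4, 68, …] (period length 2).
Convergents:
  p_0/q_0 = 34/1
  p_1/q_1 = 137/4
  p_2/q_2 = 9350/273
  p_3/q_3 = 37537/1096
q_2 = 273 ≤ 731 < 1096 = q_3, so the answer is 9350/273.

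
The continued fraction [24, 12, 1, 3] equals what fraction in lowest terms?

Fold from the inside: start with 3/1.
  1 + 1/3 = 4/3
  12 + 3/4 = 51/4
  24 + 4/51 = 1228/51

1228/51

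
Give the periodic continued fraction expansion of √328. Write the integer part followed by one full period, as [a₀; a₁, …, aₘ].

[18; 9, 36]

a₀ = ⌊√328⌋ = 18.
With m₀=0, d₀=1 and mₖ₊₁ = dₖaₖ − mₖ, dₖ₊₁ = (n − mₖ₊₁²)/dₖ, aₖ₊₁ = ⌊(a₀+mₖ₊₁)/dₖ₊₁⌋:
  k=1: m=18, d=4, a=9
  k=2: m=18, d=1, a=36
d=1 and a=2a₀=36 at k=2, so the next step gives (m, d) = (18, 4) again — its k=1 value — and the period has length 2.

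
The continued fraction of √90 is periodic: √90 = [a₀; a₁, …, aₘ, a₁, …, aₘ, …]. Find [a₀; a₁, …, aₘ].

[9; 2, 18]

a₀ = ⌊√90⌋ = 9.
With m₀=0, d₀=1 and mₖ₊₁ = dₖaₖ − mₖ, dₖ₊₁ = (n − mₖ₊₁²)/dₖ, aₖ₊₁ = ⌊(a₀+mₖ₊₁)/dₖ₊₁⌋:
  k=1: m=9, d=9, a=2
  k=2: m=9, d=1, a=18
d=1 and a=2a₀=18 at k=2, so the next step gives (m, d) = (9, 9) again — its k=1 value — and the period has length 2.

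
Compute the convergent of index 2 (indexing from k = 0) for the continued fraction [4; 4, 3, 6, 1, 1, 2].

55/13

Using pₖ = aₖpₖ₋₁ + pₖ₋₂, qₖ = aₖqₖ₋₁ + qₖ₋₂ (with p₋₁=1, p₋₂=0, q₋₁=0, q₋₂=1):
  k=0: a=4, p=4, q=1
  k=1: a=4, p=17, q=4
  k=2: a=3, p=55, q=13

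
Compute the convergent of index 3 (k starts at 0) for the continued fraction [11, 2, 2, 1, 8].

Using pₖ = aₖpₖ₋₁ + pₖ₋₂, qₖ = aₖqₖ₋₁ + qₖ₋₂ (with p₋₁=1, p₋₂=0, q₋₁=0, q₋₂=1):
  k=0: a=11, p=11, q=1
  k=1: a=2, p=23, q=2
  k=2: a=2, p=57, q=5
  k=3: a=1, p=80, q=7

80/7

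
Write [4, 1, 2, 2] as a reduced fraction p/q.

33/7

Using pₖ = aₖpₖ₋₁ + pₖ₋₂ and qₖ = aₖqₖ₋₁ + qₖ₋₂:
  k=0: a=4, p=4, q=1
  k=1: a=1, p=5, q=1
  k=2: a=2, p=14, q=3
  k=3: a=2, p=33, q=7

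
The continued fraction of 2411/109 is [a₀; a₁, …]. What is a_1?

2411 = 22·109 + 13   →  a_0 = 22
109 = 8·13 + 5   →  a_1 = 8

8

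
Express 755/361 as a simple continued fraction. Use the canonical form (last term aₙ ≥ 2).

[2; 10, 1, 15, 2]

755 = 2*361 + 33
361 = 10*33 + 31
33 = 1*31 + 2
31 = 15*2 + 1
2 = 2*1 + 0  (stop)
So 755/361 = [2; 10, 1, 15, 2].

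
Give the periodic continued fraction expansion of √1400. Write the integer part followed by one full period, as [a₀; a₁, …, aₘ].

[37; 2, 2, 2, 74]

a₀ = ⌊√1400⌋ = 37.
With m₀=0, d₀=1 and mₖ₊₁ = dₖaₖ − mₖ, dₖ₊₁ = (n − mₖ₊₁²)/dₖ, aₖ₊₁ = ⌊(a₀+mₖ₊₁)/dₖ₊₁⌋:
  k=1: m=37, d=31, a=2
  k=2: m=25, d=25, a=2
  k=3: m=25, d=31, a=2
  k=4: m=37, d=1, a=74
d=1 and a=2a₀=74 at k=4, so the next step gives (m, d) = (37, 31) again — its k=1 value — and the period has length 4.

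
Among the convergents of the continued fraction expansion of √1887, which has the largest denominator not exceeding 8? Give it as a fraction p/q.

√1887 = [43; 2, 3, 1, 1, 1, 3, 2, 86, …] (period length 8).
Convergents:
  p_0/q_0 = 43/1
  p_1/q_1 = 87/2
  p_2/q_2 = 304/7
  p_3/q_3 = 391/9
q_2 = 7 ≤ 8 < 9 = q_3, so the answer is 304/7.

304/7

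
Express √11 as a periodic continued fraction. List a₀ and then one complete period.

[3; 3, 6]

a₀ = ⌊√11⌋ = 3.
With m₀=0, d₀=1 and mₖ₊₁ = dₖaₖ − mₖ, dₖ₊₁ = (n − mₖ₊₁²)/dₖ, aₖ₊₁ = ⌊(a₀+mₖ₊₁)/dₖ₊₁⌋:
  k=1: m=3, d=2, a=3
  k=2: m=3, d=1, a=6
d=1 and a=2a₀=6 at k=2, so the next step gives (m, d) = (3, 2) again — its k=1 value — and the period has length 2.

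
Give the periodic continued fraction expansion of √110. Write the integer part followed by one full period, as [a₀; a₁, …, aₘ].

[10; 2, 20]

a₀ = ⌊√110⌋ = 10.
With m₀=0, d₀=1 and mₖ₊₁ = dₖaₖ − mₖ, dₖ₊₁ = (n − mₖ₊₁²)/dₖ, aₖ₊₁ = ⌊(a₀+mₖ₊₁)/dₖ₊₁⌋:
  k=1: m=10, d=10, a=2
  k=2: m=10, d=1, a=20
d=1 and a=2a₀=20 at k=2, so the next step gives (m, d) = (10, 10) again — its k=1 value — and the period has length 2.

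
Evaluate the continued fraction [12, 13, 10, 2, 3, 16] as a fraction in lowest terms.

Fold from the inside: start with 16/1.
  3 + 1/16 = 49/16
  2 + 16/49 = 114/49
  10 + 49/114 = 1189/114
  13 + 114/1189 = 15571/1189
  12 + 1189/15571 = 188041/15571

188041/15571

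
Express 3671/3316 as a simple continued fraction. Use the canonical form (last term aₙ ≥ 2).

3671 = 1×3316 + 355
3316 = 9×355 + 121
355 = 2×121 + 113
121 = 1×113 + 8
113 = 14×8 + 1
8 = 8×1 + 0  (stop)
So 3671/3316 = [1; 9, 2, 1, 14, 8].

[1; 9, 2, 1, 14, 8]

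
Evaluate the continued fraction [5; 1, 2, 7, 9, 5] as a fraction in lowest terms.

Fold from the inside: start with 5/1.
  9 + 1/5 = 46/5
  7 + 5/46 = 327/46
  2 + 46/327 = 700/327
  1 + 327/700 = 1027/700
  5 + 700/1027 = 5835/1027

5835/1027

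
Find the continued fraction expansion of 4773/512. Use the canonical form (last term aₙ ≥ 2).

4773 = 9×512 + 165
512 = 3×165 + 17
165 = 9×17 + 12
17 = 1×12 + 5
12 = 2×5 + 2
5 = 2×2 + 1
2 = 2×1 + 0  (stop)
So 4773/512 = [9; 3, 9, 1, 2, 2, 2].

[9; 3, 9, 1, 2, 2, 2]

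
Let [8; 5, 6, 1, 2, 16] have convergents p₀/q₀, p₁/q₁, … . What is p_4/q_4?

Using pₖ = aₖpₖ₋₁ + pₖ₋₂, qₖ = aₖqₖ₋₁ + qₖ₋₂ (with p₋₁=1, p₋₂=0, q₋₁=0, q₋₂=1):
  k=0: a=8, p=8, q=1
  k=1: a=5, p=41, q=5
  k=2: a=6, p=254, q=31
  k=3: a=1, p=295, q=36
  k=4: a=2, p=844, q=103

844/103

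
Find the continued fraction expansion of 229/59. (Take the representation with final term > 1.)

229 = 3*59 + 52
59 = 1*52 + 7
52 = 7*7 + 3
7 = 2*3 + 1
3 = 3*1 + 0  (stop)
So 229/59 = [3; 1, 7, 2, 3].

[3; 1, 7, 2, 3]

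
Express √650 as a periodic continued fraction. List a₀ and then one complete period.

a₀ = ⌊√650⌋ = 25.
With m₀=0, d₀=1 and mₖ₊₁ = dₖaₖ − mₖ, dₖ₊₁ = (n − mₖ₊₁²)/dₖ, aₖ₊₁ = ⌊(a₀+mₖ₊₁)/dₖ₊₁⌋:
  k=1: m=25, d=25, a=2
  k=2: m=25, d=1, a=50
d=1 and a=2a₀=50 at k=2, so the next step gives (m, d) = (25, 25) again — its k=1 value — and the period has length 2.

[25; 2, 50]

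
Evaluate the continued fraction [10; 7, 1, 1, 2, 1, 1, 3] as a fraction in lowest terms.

3303/326

Using pₖ = aₖpₖ₋₁ + pₖ₋₂ and qₖ = aₖqₖ₋₁ + qₖ₋₂:
  k=0: a=10, p=10, q=1
  k=1: a=7, p=71, q=7
  k=2: a=1, p=81, q=8
  k=3: a=1, p=152, q=15
  k=4: a=2, p=385, q=38
  k=5: a=1, p=537, q=53
  k=6: a=1, p=922, q=91
  k=7: a=3, p=3303, q=326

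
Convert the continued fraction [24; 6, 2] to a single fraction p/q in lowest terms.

Fold from the inside: start with 2/1.
  6 + 1/2 = 13/2
  24 + 2/13 = 314/13

314/13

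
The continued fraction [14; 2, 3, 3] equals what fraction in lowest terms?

Fold from the inside: start with 3/1.
  3 + 1/3 = 10/3
  2 + 3/10 = 23/10
  14 + 10/23 = 332/23

332/23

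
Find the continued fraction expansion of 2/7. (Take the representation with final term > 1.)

[0; 3, 2]

2 = 0·7 + 2
7 = 3·2 + 1
2 = 2·1 + 0  (stop)
So 2/7 = [0; 3, 2].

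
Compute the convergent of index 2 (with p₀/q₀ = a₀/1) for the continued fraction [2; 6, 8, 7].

106/49

Using pₖ = aₖpₖ₋₁ + pₖ₋₂, qₖ = aₖqₖ₋₁ + qₖ₋₂ (with p₋₁=1, p₋₂=0, q₋₁=0, q₋₂=1):
  k=0: a=2, p=2, q=1
  k=1: a=6, p=13, q=6
  k=2: a=8, p=106, q=49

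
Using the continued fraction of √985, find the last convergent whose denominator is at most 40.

408/13

√985 = [31; 2, 1, 1, 2, 62, …] (period length 5).
Convergents:
  p_0/q_0 = 31/1
  p_1/q_1 = 63/2
  p_2/q_2 = 94/3
  p_3/q_3 = 157/5
  p_4/q_4 = 408/13
  p_5/q_5 = 25453/811
q_4 = 13 ≤ 40 < 811 = q_5, so the answer is 408/13.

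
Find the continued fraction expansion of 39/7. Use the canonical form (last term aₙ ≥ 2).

[5; 1, 1, 3]

39 = 5*7 + 4
7 = 1*4 + 3
4 = 1*3 + 1
3 = 3*1 + 0  (stop)
So 39/7 = [5; 1, 1, 3].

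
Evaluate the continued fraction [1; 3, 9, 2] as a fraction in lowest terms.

Using pₖ = aₖpₖ₋₁ + pₖ₋₂ and qₖ = aₖqₖ₋₁ + qₖ₋₂:
  k=0: a=1, p=1, q=1
  k=1: a=3, p=4, q=3
  k=2: a=9, p=37, q=28
  k=3: a=2, p=78, q=59

78/59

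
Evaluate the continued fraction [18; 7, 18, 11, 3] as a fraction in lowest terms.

78717/4339

Fold from the inside: start with 3/1.
  11 + 1/3 = 34/3
  18 + 3/34 = 615/34
  7 + 34/615 = 4339/615
  18 + 615/4339 = 78717/4339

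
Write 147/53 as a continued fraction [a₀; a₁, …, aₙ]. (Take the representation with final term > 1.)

147 = 2*53 + 41
53 = 1*41 + 12
41 = 3*12 + 5
12 = 2*5 + 2
5 = 2*2 + 1
2 = 2*1 + 0  (stop)
So 147/53 = [2; 1, 3, 2, 2, 2].

[2; 1, 3, 2, 2, 2]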